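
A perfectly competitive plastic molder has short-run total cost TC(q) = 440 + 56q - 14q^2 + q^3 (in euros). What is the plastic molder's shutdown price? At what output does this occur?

€7 per unit, at q = 7

The shutdown price is the minimum of AVC. VC = 56q - 14q^2 + q^3, so AVC = 56 - 14q + q^2.
At the minimum of AVC, MC = AVC. MC = 56 - 28q + 3q^2; setting MC = AVC gives 2q^2 - 14q = 0, so q = 7. min AVC = 7.
The firm shuts down for any P below €7.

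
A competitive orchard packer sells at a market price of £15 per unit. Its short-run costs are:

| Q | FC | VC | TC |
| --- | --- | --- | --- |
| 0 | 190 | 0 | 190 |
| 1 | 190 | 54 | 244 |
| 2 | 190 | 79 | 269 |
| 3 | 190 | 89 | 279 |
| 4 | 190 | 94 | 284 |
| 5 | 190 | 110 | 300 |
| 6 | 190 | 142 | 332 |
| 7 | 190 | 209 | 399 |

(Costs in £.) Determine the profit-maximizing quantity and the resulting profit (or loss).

Profit at each row (π = 15Q − TC): Q=0: -190; Q=1: -229; Q=2: -239; Q=3: -234; Q=4: -224; Q=5: -225; Q=6: -242; Q=7: -294.
Profit is highest at Q = 0. Equivalently, the lowest AVC in the table is 110/5 ≈ £22 at Q = 5, and P = £15 falls below it — price never covers variable cost, so the firm shuts down and loses only its fixed cost.

Q = 0 (shut down); profit = -£190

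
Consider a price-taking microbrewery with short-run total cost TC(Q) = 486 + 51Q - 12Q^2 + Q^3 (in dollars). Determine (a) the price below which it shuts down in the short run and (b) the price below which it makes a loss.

Shutdown price = $15; break-even price = $78

AVC = 51 - 12Q + Q^2; minimized at Q = 6, giving min AVC = $15. That is the shutdown price.
ATC = 486/Q + 51 - 12Q + Q^2. Setting dATC/dQ = −486/Q^2 − 12 + 2Q = 0 gives Q = 9 (since 2·9^3 − 12·9^2 = 486).
min ATC = 486/9 + 51 − 12·9 + 9^2 = $78. That is the break-even price.
Between these two prices the firm operates at a loss; above $78 it earns a profit.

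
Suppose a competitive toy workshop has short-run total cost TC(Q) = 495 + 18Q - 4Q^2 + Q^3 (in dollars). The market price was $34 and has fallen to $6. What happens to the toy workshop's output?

Output falls from 4 to 0 (the firm shuts down)

MC = 18 - 8Q + 3Q^2; the shutdown threshold is min AVC = $14 (at Q = 2).
At P = $34 ≥ min AVC, set P = MC on the rising branch: Q = 4.
At P = $6 < min AVC = $14, price no longer covers variable cost at any output, so the firm shuts down: Q = 0.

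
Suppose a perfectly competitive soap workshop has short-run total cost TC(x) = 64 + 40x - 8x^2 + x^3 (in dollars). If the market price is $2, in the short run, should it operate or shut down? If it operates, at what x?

Strip out fixed cost: VC = 40x - 8x^2 + x^3. Then AVC = 40 - 8x + x^2 and MC = 40 - 16x + 3x^2.
AVC is minimized where dAVC/dx = -8 + 2x = 0, at x = 4; min AVC = 40 - 8·4 + 4^2 = $24.
Since P = $2 < min AVC = $24, price fails to cover variable cost at any output.
Best response: produce nothing and absorb the $64 fixed cost.

Shut down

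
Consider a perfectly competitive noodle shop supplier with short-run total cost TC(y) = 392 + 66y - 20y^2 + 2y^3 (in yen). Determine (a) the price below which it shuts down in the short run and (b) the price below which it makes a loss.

Shutdown price = ¥16; break-even price = ¥80

AVC = 66 - 20y + 2y^2; minimized at y = 5, giving min AVC = ¥16. That is the shutdown price.
ATC = 392/y + 66 - 20y + 2y^2. Setting dATC/dy = −392/y^2 − 20 + 4y = 0 gives y = 7 (since 4·7^3 − 20·7^2 = 392).
min ATC = 392/7 + 66 − 20·7 + 2·7^2 = ¥80. That is the break-even price.
Between these two prices the firm operates at a loss; above ¥80 it earns a profit.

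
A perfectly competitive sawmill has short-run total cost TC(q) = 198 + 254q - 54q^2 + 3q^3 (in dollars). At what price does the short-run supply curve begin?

$11 per unit

Short-run supply begins at min AVC. From VC = 254q - 54q^2 + 3q^3, AVC = 254 - 54q + 3q^2.
dAVC/dq = -54 + 6q = 0 gives q = 9. min AVC = 254 - 54·9 + 3·9^2 = 11.
For P < $11 the firm produces nothing.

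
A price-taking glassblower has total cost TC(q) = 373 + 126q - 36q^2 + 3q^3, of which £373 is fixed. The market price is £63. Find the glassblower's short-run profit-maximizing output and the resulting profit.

AVC = 126 - 36q + 3q^2; min AVC = £18 at q = 6. Since P = £63 ≥ min AVC, the firm produces.
MC = 126 - 72q + 9q^2. Setting P = MC and taking the root on the rising branch gives q* = 7.
TR = 63·7 = 441. TC = 373 + 147 = 520. Profit = 441 − 520 = -£79.
That loss of £79 beats the £373 the firm would lose by shutting down; producing recovers £294 of fixed cost.

Profit = -£79 at q = 7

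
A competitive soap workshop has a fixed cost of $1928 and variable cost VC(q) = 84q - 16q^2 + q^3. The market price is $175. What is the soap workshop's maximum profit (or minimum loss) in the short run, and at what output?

Profit = -$238 at q = 13

AVC = 84 - 16q + q^2; min AVC = $20 at q = 8. Since P = $175 ≥ min AVC, the firm produces.
With MC = 84 - 32q + 3q^2, P = MC on the upward-sloping part at q* = 13.
TR = 175·13 = 2275. TC = 1928 + 585 = 2513. Profit = 2275 − 2513 = -$238.
That loss of $238 beats the $1928 the firm would lose by shutting down; producing recovers $1690 of fixed cost.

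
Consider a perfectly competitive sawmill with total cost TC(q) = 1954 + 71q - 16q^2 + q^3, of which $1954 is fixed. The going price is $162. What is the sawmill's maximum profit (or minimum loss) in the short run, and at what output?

Profit = -$264 at q = 13

AVC = 71 - 16q + q^2 has its minimum $7 at q = 8; price $162 clears that bar, so the firm operates.
With MC = 71 - 32q + 3q^2, P = MC on the upward-sloping part at q* = 13.
TR = 162·13 = 2106. TC = 1954 + 416 = 2370. Profit = 2106 − 2370 = -$264.
Shutting down would mean losing the fixed cost of $1954, so operating at a loss of $264 is better by $1690.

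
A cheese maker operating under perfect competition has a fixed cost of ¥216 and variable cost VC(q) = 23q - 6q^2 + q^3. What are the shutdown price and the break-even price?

Shutdown price = ¥14; break-even price = ¥59

AVC = 23 - 6q + q^2; minimized at q = 3, giving min AVC = ¥14. That is the shutdown price.
ATC = 216/q + 23 - 6q + q^2. Setting dATC/dq = −216/q^2 − 6 + 2q = 0 gives q = 6 (since 2·6^3 − 6·6^2 = 216).
min ATC = 216/6 + 23 − 6·6 + 6^2 = ¥59. That is the break-even price.
For ¥14 ≤ P < ¥59 the firm produces at a loss; below ¥14 it shuts down.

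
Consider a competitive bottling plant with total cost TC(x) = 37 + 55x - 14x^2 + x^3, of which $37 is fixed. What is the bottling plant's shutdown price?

The firm shuts down when price falls below the minimum of average variable cost. AVC = VC/x = 55 - 14x + x^2.
dAVC/dx = -14 + 2x = 0 gives x = 7. min AVC = 55 - 14·7 + 7^2 = 6.
The firm shuts down for any P below $6.

$6 per unit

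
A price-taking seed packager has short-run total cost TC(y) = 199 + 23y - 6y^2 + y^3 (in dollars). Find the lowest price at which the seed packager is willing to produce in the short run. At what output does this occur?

$14 per unit, at y = 3

The shutdown price is the minimum of AVC. VC = 23y - 6y^2 + y^3, so AVC = 23 - 6y + y^2.
At the minimum of AVC, MC = AVC. MC = 23 - 12y + 3y^2; setting MC = AVC gives 2y^2 - 6y = 0, so y = 3. min AVC = 14.
So the shutdown price is $14.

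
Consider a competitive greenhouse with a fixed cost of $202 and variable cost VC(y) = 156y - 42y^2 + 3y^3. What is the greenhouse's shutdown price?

$9 per unit

The shutdown price is the minimum of AVC. VC = 156y - 42y^2 + 3y^3, so AVC = 156 - 42y + 3y^2.
At the minimum of AVC, MC = AVC. MC = 156 - 84y + 9y^2; setting MC = AVC gives 6y^2 - 42y = 0, so y = 7. min AVC = 9.
So the shutdown price is $9.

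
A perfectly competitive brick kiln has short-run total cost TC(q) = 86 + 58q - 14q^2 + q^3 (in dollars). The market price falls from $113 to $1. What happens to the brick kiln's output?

Output falls from 11 to 0 (the firm shuts down)

AVC = 58 - 14q + q^2, minimized at q = 7 where min AVC = $9. MC = 58 - 28q + 3q^2.
At P = $113 ≥ min AVC, set P = MC on the rising branch: q = 11.
At P = $1 < min AVC = $9, price no longer covers variable cost at any output, so the firm shuts down: q = 0.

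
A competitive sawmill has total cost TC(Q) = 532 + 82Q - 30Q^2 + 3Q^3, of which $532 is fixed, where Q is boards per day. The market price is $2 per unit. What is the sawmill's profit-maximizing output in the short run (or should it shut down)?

Variable cost is VC = 82Q - 30Q^2 + 3Q^3, so AVC = VC/Q = 82 - 30Q + 3Q^2 and MC = dTC/dQ = 82 - 60Q + 9Q^2.
AVC is minimized where dAVC/dQ = -30 + 6Q = 0, at Q = 5; min AVC = 82 - 30·5 + 3·5^2 = $7.
With P < min AVC ($2 < $7), every unit sold adds to the loss.
Best response: produce nothing and absorb the $532 fixed cost.

Shut down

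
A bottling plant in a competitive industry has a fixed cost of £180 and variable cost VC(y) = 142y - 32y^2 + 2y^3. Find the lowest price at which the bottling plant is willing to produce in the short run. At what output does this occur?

Short-run supply begins at min AVC. From VC = 142y - 32y^2 + 2y^3, AVC = 142 - 32y + 2y^2.
dAVC/dy = -32 + 4y = 0 gives y = 8. min AVC = 142 - 32·8 + 2·8^2 = 14.
For P < £14 the firm produces nothing.

£14 per unit, at y = 8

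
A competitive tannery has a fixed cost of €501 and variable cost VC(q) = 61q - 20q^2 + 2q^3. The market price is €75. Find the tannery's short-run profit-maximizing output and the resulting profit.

Profit = -€109 at q = 7

AVC = 61 - 20q + 2q^2; min AVC = €11 at q = 5. Since P = €75 ≥ min AVC, the firm produces.
MC = 61 - 40q + 6q^2. Setting P = MC and taking the root on the rising branch gives q* = 7.
TR = 75·7 = 525. TC = 501 + 133 = 634. Profit = 525 − 634 = -€109.
That loss of €109 beats the €501 the firm would lose by shutting down; producing recovers €392 of fixed cost.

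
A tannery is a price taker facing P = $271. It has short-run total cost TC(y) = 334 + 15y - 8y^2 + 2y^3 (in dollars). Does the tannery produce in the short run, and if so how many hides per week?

Strip out fixed cost: VC = 15y - 8y^2 + 2y^3. Then AVC = 15 - 8y + 2y^2 and MC = 15 - 16y + 6y^2.
The AVC parabola has its vertex at y = 8/4 = 2, where AVC = 15 - 8·2 + 2·2^2 = $7.
Since P = $271 ≥ min AVC = $7, price covers variable cost and the firm should produce.
P = MC gives -256 - 16y + 6y^2 = 0, with roots -16/3 and 8. Take the larger (rising MC): y* = 8.
Check: AVC at y = 8 is $79 ≤ P, so revenue covers variable cost.
Profit = P·y − TC = 271·8 − 966 = $1202.

Produce at y = 8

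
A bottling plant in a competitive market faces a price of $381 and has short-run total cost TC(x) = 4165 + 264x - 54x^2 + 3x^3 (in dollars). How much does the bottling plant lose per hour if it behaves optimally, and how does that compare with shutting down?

Profit = -$109 at x = 13

AVC = 264 - 54x + 3x^2 has its minimum $21 at x = 9; price $381 clears that bar, so the firm operates.
MC = 264 - 108x + 9x^2. Setting P = MC and taking the root on the rising branch gives x* = 13.
TR = 381·13 = 4953. TC = 4165 + 897 = 5062. Profit = 4953 − 5062 = -$109.
Shutting down would mean losing the fixed cost of $4165, so operating at a loss of $109 is better by $4056.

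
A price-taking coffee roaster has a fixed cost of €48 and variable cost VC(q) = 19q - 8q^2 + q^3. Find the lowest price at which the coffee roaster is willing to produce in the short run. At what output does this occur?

€3 per unit, at q = 4

Short-run supply begins at min AVC. From VC = 19q - 8q^2 + q^3, AVC = 19 - 8q + q^2.
dAVC/dq = -8 + 2q = 0 gives q = 4. min AVC = 19 - 8·4 + 4^2 = 3.
So the shutdown price is €3.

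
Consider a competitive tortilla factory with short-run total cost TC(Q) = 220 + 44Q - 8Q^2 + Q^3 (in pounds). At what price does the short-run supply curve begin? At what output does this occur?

Short-run supply begins at min AVC. From VC = 44Q - 8Q^2 + Q^3, AVC = 44 - 8Q + Q^2.
At the minimum of AVC, MC = AVC. MC = 44 - 16Q + 3Q^2; setting MC = AVC gives 2Q^2 - 8Q = 0, so Q = 4. min AVC = 28.
So the shutdown price is £28.

£28 per unit, at Q = 4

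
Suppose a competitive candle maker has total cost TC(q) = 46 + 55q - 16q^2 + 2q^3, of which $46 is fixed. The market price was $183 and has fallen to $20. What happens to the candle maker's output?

MC = 55 - 32q + 6q^2; the shutdown threshold is min AVC = $23 (at q = 4).
At P = $183 ≥ min AVC, set P = MC on the rising branch: q = 8.
At P = $20 < min AVC = $23, price no longer covers variable cost at any output, so the firm shuts down: q = 0.

Output falls from 8 to 0 (the firm shuts down)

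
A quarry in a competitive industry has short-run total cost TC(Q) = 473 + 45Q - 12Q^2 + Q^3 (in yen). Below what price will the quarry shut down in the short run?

Short-run supply begins at min AVC. From VC = 45Q - 12Q^2 + Q^3, AVC = 45 - 12Q + Q^2.
dAVC/dQ = -12 + 2Q = 0 gives Q = 6. min AVC = 45 - 12·6 + 6^2 = 9.
So the shutdown price is ¥9.

¥9 per unit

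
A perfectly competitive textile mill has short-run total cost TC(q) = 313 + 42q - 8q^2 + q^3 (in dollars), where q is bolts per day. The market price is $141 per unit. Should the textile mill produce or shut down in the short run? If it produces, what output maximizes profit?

Variable cost is VC = 42q - 8q^2 + q^3, so AVC = VC/q = 42 - 8q + q^2 and MC = dTC/dq = 42 - 16q + 3q^2.
AVC hits its minimum where MC = AVC, at q = 4, giving min AVC = 42 - 8·4 + 4^2 = $26.
P = $141 exceeds min AVC = $26, so the firm stays open.
Solving P = MC: -99 - 16q + 3q^2 = 0 ⇒ q = -11/3 or 9. On the upward-sloping branch, q* = 9.
Check: AVC at q = 9 is $51 ≤ P, so revenue covers variable cost.
Profit = P·q − TC = 141·9 − 772 = $497.

Produce at q = 9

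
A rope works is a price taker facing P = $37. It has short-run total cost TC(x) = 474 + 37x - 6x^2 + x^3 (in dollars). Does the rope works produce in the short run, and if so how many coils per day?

Variable cost is VC = 37x - 6x^2 + x^3, so AVC = VC/x = 37 - 6x + x^2 and MC = dTC/dx = 37 - 12x + 3x^2.
AVC is minimized where dAVC/dx = -6 + 2x = 0, at x = 3; min AVC = 37 - 6·3 + 3^2 = $28.
Since P = $37 ≥ min AVC = $28, price covers variable cost and the firm should produce.
P = MC gives -12x + 3x^2 = 0, with roots 0 and 4. Take the larger (rising MC): x* = 4.
Check: AVC at x = 4 is $29 ≤ P, so revenue covers variable cost.
Profit = P·x − TC = 37·4 − 590 = -$442, a loss, but smaller than the $474 fixed cost the firm would lose by shutting down.

Produce at x = 4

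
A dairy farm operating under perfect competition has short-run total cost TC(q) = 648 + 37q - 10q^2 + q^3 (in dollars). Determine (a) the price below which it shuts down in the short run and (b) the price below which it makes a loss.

Shutdown price = $12; break-even price = $100

Shutdown price = min AVC. AVC = 37 - 10q + q^2, with vertex at q = 5 and minimum $12.
ATC = 648/q + 37 - 10q + q^2. Setting dATC/dq = −648/q^2 − 10 + 2q = 0 gives q = 9 (since 2·9^3 − 10·9^2 = 648).
min ATC = 648/9 + 37 − 10·9 + 9^2 = $100. That is the break-even price.
For $12 ≤ P < $100 the firm produces at a loss; below $12 it shuts down.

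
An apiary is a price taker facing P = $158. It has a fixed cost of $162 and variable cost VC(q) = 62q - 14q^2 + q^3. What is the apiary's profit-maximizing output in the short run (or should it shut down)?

Produce at q = 12

Variable cost is VC = 62q - 14q^2 + q^3, so AVC = VC/q = 62 - 14q + q^2 and MC = dTC/dq = 62 - 28q + 3q^2.
AVC is minimized where dAVC/dq = -14 + 2q = 0, at q = 7; min AVC = 62 - 14·7 + 7^2 = $13.
Since P = $158 ≥ min AVC = $13, price covers variable cost and the firm should produce.
Set P = MC: 158 = 62 - 28q + 3q^2 → -96 - 28q + 3q^2 = 0. The roots are q = -8/3 and q = 12; the profit-maximizing output is on the rising part of MC, so q* = 12.
Check: AVC at q = 12 is $38 ≤ P, so revenue covers variable cost.
Profit = P·q − TC = 158·12 − 618 = $1278.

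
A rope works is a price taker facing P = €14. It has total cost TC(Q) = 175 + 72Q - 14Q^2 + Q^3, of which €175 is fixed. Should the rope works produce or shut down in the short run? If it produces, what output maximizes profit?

Shut down

Strip out fixed cost: VC = 72Q - 14Q^2 + Q^3. Then AVC = 72 - 14Q + Q^2 and MC = 72 - 28Q + 3Q^2.
AVC is minimized where dAVC/dQ = -14 + 2Q = 0, at Q = 7; min AVC = 72 - 14·7 + 7^2 = €23.
P = €14 lies below min AVC = €23; no output level covers variable cost.
Shutting down limits the loss to fixed cost, €175.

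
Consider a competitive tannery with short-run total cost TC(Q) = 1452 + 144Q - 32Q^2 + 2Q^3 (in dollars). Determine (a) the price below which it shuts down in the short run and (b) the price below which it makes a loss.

Shutdown price = min AVC. AVC = 144 - 32Q + 2Q^2, with vertex at Q = 8 and minimum $16.
ATC = 1452/Q + 144 - 32Q + 2Q^2. Setting dATC/dQ = −1452/Q^2 − 32 + 4Q = 0 gives Q = 11 (since 4·11^3 − 32·11^2 = 1452).
min ATC = 1452/11 + 144 − 32·11 + 2·11^2 = $166. That is the break-even price.
Between these two prices the firm operates at a loss; above $166 it earns a profit.

Shutdown price = $16; break-even price = $166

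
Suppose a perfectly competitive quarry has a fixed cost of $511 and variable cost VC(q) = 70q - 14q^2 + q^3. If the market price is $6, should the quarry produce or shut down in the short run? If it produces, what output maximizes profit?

Strip out fixed cost: VC = 70q - 14q^2 + q^3. Then AVC = 70 - 14q + q^2 and MC = 70 - 28q + 3q^2.
AVC hits its minimum where MC = AVC, at q = 7, giving min AVC = 70 - 14·7 + 7^2 = $21.
P = $6 lies below min AVC = $21; no output level covers variable cost.
Shutting down limits the loss to fixed cost, $511.

Shut down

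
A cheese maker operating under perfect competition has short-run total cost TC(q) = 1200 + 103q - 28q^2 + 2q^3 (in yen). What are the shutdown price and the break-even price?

Shutdown price = ¥5; break-even price = ¥143

Shutdown price = min AVC. AVC = 103 - 28q + 2q^2, with vertex at q = 7 and minimum ¥5.
ATC = 1200/q + 103 - 28q + 2q^2. Setting dATC/dq = −1200/q^2 − 28 + 4q = 0 gives q = 10 (since 4·10^3 − 28·10^2 = 1200).
min ATC = 1200/10 + 103 − 28·10 + 2·10^2 = ¥143. That is the break-even price.
For ¥5 ≤ P < ¥143 the firm produces at a loss; below ¥5 it shuts down.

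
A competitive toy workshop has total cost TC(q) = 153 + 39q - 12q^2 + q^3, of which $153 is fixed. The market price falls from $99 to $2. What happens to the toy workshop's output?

MC = 39 - 24q + 3q^2; the shutdown threshold is min AVC = $3 (at q = 6).
At P = $99 ≥ min AVC, set P = MC on the rising branch: q = 10.
At P = $2 < min AVC = $3, price no longer covers variable cost at any output, so the firm shuts down: q = 0.

Output falls from 10 to 0 (the firm shuts down)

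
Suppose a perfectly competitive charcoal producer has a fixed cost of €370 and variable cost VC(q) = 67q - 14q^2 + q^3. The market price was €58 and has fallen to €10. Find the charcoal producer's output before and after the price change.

Output falls from 9 to 0 (the firm shuts down)

MC = 67 - 28q + 3q^2; the shutdown threshold is min AVC = €18 (at q = 7).
At P = €58 ≥ min AVC, set P = MC on the rising branch: q = 9.
At P = €10 < min AVC = €18, price no longer covers variable cost at any output, so the firm shuts down: q = 0.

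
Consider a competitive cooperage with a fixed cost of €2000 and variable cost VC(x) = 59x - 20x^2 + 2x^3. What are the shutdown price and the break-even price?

AVC = 59 - 20x + 2x^2; minimized at x = 5, giving min AVC = €9. That is the shutdown price.
ATC = 2000/x + 59 - 20x + 2x^2. Setting dATC/dx = −2000/x^2 − 20 + 4x = 0 gives x = 10 (since 4·10^3 − 20·10^2 = 2000).
min ATC = 2000/10 + 59 − 20·10 + 2·10^2 = €259. That is the break-even price.
For €9 ≤ P < €259 the firm produces at a loss; below €9 it shuts down.

Shutdown price = €9; break-even price = €259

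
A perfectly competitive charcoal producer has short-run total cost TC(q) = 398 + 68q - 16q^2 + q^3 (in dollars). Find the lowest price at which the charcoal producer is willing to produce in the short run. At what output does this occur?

$4 per unit, at q = 8

The firm shuts down when price falls below the minimum of average variable cost. AVC = VC/q = 68 - 16q + q^2.
dAVC/dq = -16 + 2q = 0 gives q = 8. min AVC = 68 - 16·8 + 8^2 = 4.
So the shutdown price is $4.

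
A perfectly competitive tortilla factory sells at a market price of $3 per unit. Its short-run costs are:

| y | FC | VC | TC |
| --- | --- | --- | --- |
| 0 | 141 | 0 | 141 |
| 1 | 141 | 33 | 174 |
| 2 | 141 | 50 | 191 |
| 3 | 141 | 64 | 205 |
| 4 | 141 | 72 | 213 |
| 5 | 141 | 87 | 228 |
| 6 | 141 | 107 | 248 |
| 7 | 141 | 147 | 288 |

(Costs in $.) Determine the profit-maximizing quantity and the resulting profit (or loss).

y = 0 (shut down); profit = -$141

Compute π = P·y − TC at each output: y=0: -141; y=1: -171; y=2: -185; y=3: -196; y=4: -201; y=5: -213; y=6: -230; y=7: -267.
Profit is highest at y = 0. Equivalently, the lowest AVC in the table is 87/5 ≈ $17.40 at y = 5, and P = $3 falls below it — price never covers variable cost, so the firm shuts down and loses only its fixed cost.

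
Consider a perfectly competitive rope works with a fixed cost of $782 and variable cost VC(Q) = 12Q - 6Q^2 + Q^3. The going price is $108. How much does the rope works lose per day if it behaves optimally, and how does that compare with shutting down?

Profit = -$142 at Q = 8

AVC = 12 - 6Q + Q^2 has its minimum $3 at Q = 3; price $108 clears that bar, so the firm operates.
With MC = 12 - 12Q + 3Q^2, P = MC on the upward-sloping part at Q* = 8.
TR = 108·8 = 864. TC = 782 + 224 = 1006. Profit = 864 − 1006 = -$142.
Shutting down would mean losing the fixed cost of $782, so operating at a loss of $142 is better by $640.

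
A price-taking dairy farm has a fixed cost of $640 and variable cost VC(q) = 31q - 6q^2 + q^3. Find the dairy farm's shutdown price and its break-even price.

Shutdown price = $22; break-even price = $127

AVC = 31 - 6q + q^2; minimized at q = 3, giving min AVC = $22. That is the shutdown price.
ATC = 640/q + 31 - 6q + q^2. Setting dATC/dq = −640/q^2 − 6 + 2q = 0 gives q = 8 (since 2·8^3 − 6·8^2 = 640).
min ATC = 640/8 + 31 − 6·8 + 8^2 = $127. That is the break-even price.
For $22 ≤ P < $127 the firm produces at a loss; below $22 it shuts down.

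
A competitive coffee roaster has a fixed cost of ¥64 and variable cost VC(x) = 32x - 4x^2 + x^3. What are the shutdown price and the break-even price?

Shutdown price = min AVC. AVC = 32 - 4x + x^2, with vertex at x = 2 and minimum ¥28.
ATC = 64/x + 32 - 4x + x^2. Setting dATC/dx = −64/x^2 − 4 + 2x = 0 gives x = 4 (since 2·4^3 − 4·4^2 = 64).
min ATC = 64/4 + 32 − 4·4 + 4^2 = ¥48. That is the break-even price.
Between these two prices the firm operates at a loss; above ¥48 it earns a profit.

Shutdown price = ¥28; break-even price = ¥48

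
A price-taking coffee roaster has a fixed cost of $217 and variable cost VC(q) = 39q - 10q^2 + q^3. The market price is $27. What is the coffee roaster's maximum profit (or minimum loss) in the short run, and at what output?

Profit = -$145 at q = 6

AVC = 39 - 10q + q^2; min AVC = $14 at q = 5. Since P = $27 ≥ min AVC, the firm produces.
MC = 39 - 20q + 3q^2. Setting P = MC and taking the root on the rising branch gives q* = 6.
TR = 27·6 = 162. TC = 217 + 90 = 307. Profit = 162 − 307 = -$145.
Shutting down would mean losing the fixed cost of $217, so operating at a loss of $145 is better by $72.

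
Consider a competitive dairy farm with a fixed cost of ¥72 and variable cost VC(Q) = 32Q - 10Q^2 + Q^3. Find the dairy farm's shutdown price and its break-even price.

AVC = 32 - 10Q + Q^2; minimized at Q = 5, giving min AVC = ¥7. That is the shutdown price.
ATC = 72/Q + 32 - 10Q + Q^2. Setting dATC/dQ = −72/Q^2 − 10 + 2Q = 0 gives Q = 6 (since 2·6^3 − 10·6^2 = 72).
min ATC = 72/6 + 32 − 10·6 + 6^2 = ¥20. That is the break-even price.
For ¥7 ≤ P < ¥20 the firm produces at a loss; below ¥7 it shuts down.

Shutdown price = ¥7; break-even price = ¥20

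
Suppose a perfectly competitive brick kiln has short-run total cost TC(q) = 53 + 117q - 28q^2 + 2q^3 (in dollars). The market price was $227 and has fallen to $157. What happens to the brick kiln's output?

AVC = 117 - 28q + 2q^2, minimized at q = 7 where min AVC = $19. MC = 117 - 56q + 6q^2.
At P = $227 ≥ min AVC, set P = MC on the rising branch: q = 11.
At P = $157 ≥ min AVC, set P = MC: q = 10. The firm stays open but cuts output.

Output falls from 11 to 10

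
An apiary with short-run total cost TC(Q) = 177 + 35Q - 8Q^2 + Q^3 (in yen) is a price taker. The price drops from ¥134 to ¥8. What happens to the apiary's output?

Output falls from 9 to 0 (the firm shuts down)

AVC = 35 - 8Q + Q^2, minimized at Q = 4 where min AVC = ¥19. MC = 35 - 16Q + 3Q^2.
At P = ¥134 ≥ min AVC, set P = MC on the rising branch: Q = 9.
At P = ¥8 < min AVC = ¥19, price no longer covers variable cost at any output, so the firm shuts down: Q = 0.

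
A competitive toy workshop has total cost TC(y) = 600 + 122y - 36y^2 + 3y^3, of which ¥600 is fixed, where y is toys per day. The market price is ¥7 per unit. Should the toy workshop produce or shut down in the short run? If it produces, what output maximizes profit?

Shut down

Variable cost is VC = 122y - 36y^2 + 3y^3, so AVC = VC/y = 122 - 36y + 3y^2 and MC = dTC/dy = 122 - 72y + 9y^2.
The AVC parabola has its vertex at y = 36/6 = 6, where AVC = 122 - 36·6 + 3·6^2 = ¥14.
With P < min AVC (¥7 < ¥14), every unit sold adds to the loss.
Best response: produce nothing and absorb the ¥600 fixed cost.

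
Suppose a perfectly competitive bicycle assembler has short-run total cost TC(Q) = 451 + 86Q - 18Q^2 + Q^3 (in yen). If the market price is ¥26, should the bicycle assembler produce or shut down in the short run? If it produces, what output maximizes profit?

From TC, MC = TC'(Q) = 86 - 36Q + 3Q^2 and AVC = VC/Q = 86 - 18Q + Q^2.
The AVC parabola has its vertex at Q = 18/2 = 9, where AVC = 86 - 18·9 + 9^2 = ¥5.
Since P = ¥26 ≥ min AVC = ¥5, price covers variable cost and the firm should produce.
P = MC gives 60 - 36Q + 3Q^2 = 0, with roots 2 and 10. Take the larger (rising MC): Q* = 10.
Check: AVC at Q = 10 is ¥6 ≤ P, so revenue covers variable cost.
Profit = P·Q − TC = 26·10 − 511 = -¥251, a loss, but smaller than the ¥451 fixed cost the firm would lose by shutting down.

Produce at Q = 10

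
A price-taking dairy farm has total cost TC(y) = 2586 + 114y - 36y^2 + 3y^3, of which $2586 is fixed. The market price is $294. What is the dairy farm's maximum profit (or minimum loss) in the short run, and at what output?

AVC = 114 - 36y + 3y^2; min AVC = $6 at y = 6. Since P = $294 ≥ min AVC, the firm produces.
With MC = 114 - 72y + 9y^2, P = MC on the upward-sloping part at y* = 10.
TR = 294·10 = 2940. TC = 2586 + 540 = 3126. Profit = 2940 − 3126 = -$186.
That loss of $186 beats the $2586 the firm would lose by shutting down; producing recovers $2400 of fixed cost.

Profit = -$186 at y = 10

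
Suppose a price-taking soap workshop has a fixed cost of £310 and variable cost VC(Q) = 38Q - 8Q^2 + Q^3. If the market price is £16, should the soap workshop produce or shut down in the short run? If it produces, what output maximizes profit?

Shut down

From TC, MC = TC'(Q) = 38 - 16Q + 3Q^2 and AVC = VC/Q = 38 - 8Q + Q^2.
AVC hits its minimum where MC = AVC, at Q = 4, giving min AVC = 38 - 8·4 + 4^2 = £22.
P = £16 lies below min AVC = £22; no output level covers variable cost.
The firm minimizes its loss by shutting down and losing only its fixed cost of £310.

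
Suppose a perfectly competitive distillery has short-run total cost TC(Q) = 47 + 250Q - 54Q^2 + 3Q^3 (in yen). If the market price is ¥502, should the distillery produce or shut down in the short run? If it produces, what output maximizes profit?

Produce at Q = 14

Strip out fixed cost: VC = 250Q - 54Q^2 + 3Q^3. Then AVC = 250 - 54Q + 3Q^2 and MC = 250 - 108Q + 9Q^2.
AVC is minimized where dAVC/dQ = -54 + 6Q = 0, at Q = 9; min AVC = 250 - 54·9 + 3·9^2 = ¥7.
Because ¥502 ≥ ¥7, revenue can cover variable cost; the firm operates.
P = MC gives -252 - 108Q + 9Q^2 = 0, with roots -2 and 14. Take the larger (rising MC): Q* = 14.
Check: AVC at Q = 14 is ¥82 ≤ P, so revenue covers variable cost.
Profit = P·Q − TC = 502·14 − 1195 = ¥5833.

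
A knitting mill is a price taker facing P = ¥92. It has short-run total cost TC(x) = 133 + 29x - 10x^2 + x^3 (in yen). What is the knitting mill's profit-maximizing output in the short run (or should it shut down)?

Produce at x = 9

Strip out fixed cost: VC = 29x - 10x^2 + x^3. Then AVC = 29 - 10x + x^2 and MC = 29 - 20x + 3x^2.
The AVC parabola has its vertex at x = 10/2 = 5, where AVC = 29 - 10·5 + 5^2 = ¥4.
P = ¥92 exceeds min AVC = ¥4, so the firm stays open.
P = MC gives -63 - 20x + 3x^2 = 0, with roots -7/3 and 9. Take the larger (rising MC): x* = 9.
Check: AVC at x = 9 is ¥20 ≤ P, so revenue covers variable cost.
Profit = P·x − TC = 92·9 − 313 = ¥515.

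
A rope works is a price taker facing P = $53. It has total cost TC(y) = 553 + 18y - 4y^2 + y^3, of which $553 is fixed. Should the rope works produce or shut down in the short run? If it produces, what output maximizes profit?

Produce at y = 5

Strip out fixed cost: VC = 18y - 4y^2 + y^3. Then AVC = 18 - 4y + y^2 and MC = 18 - 8y + 3y^2.
AVC is minimized where dAVC/dy = -4 + 2y = 0, at y = 2; min AVC = 18 - 4·2 + 2^2 = $14.
Because $53 ≥ $14, revenue can cover variable cost; the firm operates.
Set P = MC: 53 = 18 - 8y + 3y^2 → -35 - 8y + 3y^2 = 0. The roots are y = -7/3 and y = 5; the profit-maximizing output is on the rising part of MC, so y* = 5.
Check: AVC at y = 5 is $23 ≤ P, so revenue covers variable cost.
Profit = P·y − TC = 53·5 − 668 = -$403, a loss, but smaller than the $553 fixed cost the firm would lose by shutting down.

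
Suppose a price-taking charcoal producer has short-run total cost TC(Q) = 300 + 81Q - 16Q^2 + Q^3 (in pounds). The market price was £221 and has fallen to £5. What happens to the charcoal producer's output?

Output falls from 14 to 0 (the firm shuts down)

AVC = 81 - 16Q + Q^2, minimized at Q = 8 where min AVC = £17. MC = 81 - 32Q + 3Q^2.
With P = £221 above the shutdown price, P = MC gives Q = 14.
At P = £5 < min AVC = £17, price no longer covers variable cost at any output, so the firm shuts down: Q = 0.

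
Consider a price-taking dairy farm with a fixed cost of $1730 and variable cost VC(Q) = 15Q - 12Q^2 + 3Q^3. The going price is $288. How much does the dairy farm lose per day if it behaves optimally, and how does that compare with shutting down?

AVC = 15 - 12Q + 3Q^2 has its minimum $3 at Q = 2; price $288 clears that bar, so the firm operates.
With MC = 15 - 24Q + 9Q^2, P = MC on the upward-sloping part at Q* = 7.
TR = 288·7 = 2016. TC = 1730 + 546 = 2276. Profit = 2016 − 2276 = -$260.
That loss of $260 beats the $1730 the firm would lose by shutting down; producing recovers $1470 of fixed cost.

Profit = -$260 at Q = 7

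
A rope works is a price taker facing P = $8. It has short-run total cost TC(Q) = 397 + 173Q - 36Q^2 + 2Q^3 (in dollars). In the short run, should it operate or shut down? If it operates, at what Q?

Strip out fixed cost: VC = 173Q - 36Q^2 + 2Q^3. Then AVC = 173 - 36Q + 2Q^2 and MC = 173 - 72Q + 6Q^2.
AVC hits its minimum where MC = AVC, at Q = 9, giving min AVC = 173 - 36·9 + 2·9^2 = $11.
Since P = $8 < min AVC = $11, price fails to cover variable cost at any output.
Shutting down limits the loss to fixed cost, $397.

Shut down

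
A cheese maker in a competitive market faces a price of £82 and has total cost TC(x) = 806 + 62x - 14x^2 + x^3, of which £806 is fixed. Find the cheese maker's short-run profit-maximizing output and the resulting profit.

Profit = -£206 at x = 10

AVC = 62 - 14x + x^2 has its minimum £13 at x = 7; price £82 clears that bar, so the firm operates.
MC = 62 - 28x + 3x^2. Setting P = MC and taking the root on the rising branch gives x* = 10.
TR = 82·10 = 820. TC = 806 + 220 = 1026. Profit = 820 − 1026 = -£206.
Shutting down would mean losing the fixed cost of £806, so operating at a loss of £206 is better by £600.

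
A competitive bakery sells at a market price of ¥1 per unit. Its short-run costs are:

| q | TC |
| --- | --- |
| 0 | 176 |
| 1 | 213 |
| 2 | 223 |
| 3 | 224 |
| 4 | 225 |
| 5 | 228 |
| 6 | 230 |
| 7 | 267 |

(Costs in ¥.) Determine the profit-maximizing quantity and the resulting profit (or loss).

q = 0 (shut down); profit = -¥176

Tabulate TR − TC: q=0: -176; q=1: -212; q=2: -221; q=3: -221; q=4: -221; q=5: -223; q=6: -224; q=7: -260.
Profit is highest at q = 0. Equivalently, the lowest AVC in the table is 54/6 ≈ ¥9 at q = 6, and P = ¥1 falls below it — price never covers variable cost, so the firm shuts down and loses only its fixed cost.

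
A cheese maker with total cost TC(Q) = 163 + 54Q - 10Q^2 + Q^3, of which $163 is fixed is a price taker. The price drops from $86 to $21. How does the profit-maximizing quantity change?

AVC = 54 - 10Q + Q^2, minimized at Q = 5 where min AVC = $29. MC = 54 - 20Q + 3Q^2.
With P = $86 above the shutdown price, P = MC gives Q = 8.
At P = $21 < min AVC = $29, price no longer covers variable cost at any output, so the firm shuts down: Q = 0.

Output falls from 8 to 0 (the firm shuts down)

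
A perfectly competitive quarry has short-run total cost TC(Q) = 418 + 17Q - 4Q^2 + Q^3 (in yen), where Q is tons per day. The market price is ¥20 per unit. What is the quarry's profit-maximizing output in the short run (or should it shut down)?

Produce at Q = 3

Variable cost is VC = 17Q - 4Q^2 + Q^3, so AVC = VC/Q = 17 - 4Q + Q^2 and MC = dTC/dQ = 17 - 8Q + 3Q^2.
AVC hits its minimum where MC = AVC, at Q = 2, giving min AVC = 17 - 4·2 + 2^2 = ¥13.
Because ¥20 ≥ ¥13, revenue can cover variable cost; the firm operates.
P = MC gives -3 - 8Q + 3Q^2 = 0, with roots -1/3 and 3. Take the larger (rising MC): Q* = 3.
Check: AVC at Q = 3 is ¥14 ≤ P, so revenue covers variable cost.
Profit = P·Q − TC = 20·3 − 460 = -¥400, a loss, but smaller than the ¥418 fixed cost the firm would lose by shutting down.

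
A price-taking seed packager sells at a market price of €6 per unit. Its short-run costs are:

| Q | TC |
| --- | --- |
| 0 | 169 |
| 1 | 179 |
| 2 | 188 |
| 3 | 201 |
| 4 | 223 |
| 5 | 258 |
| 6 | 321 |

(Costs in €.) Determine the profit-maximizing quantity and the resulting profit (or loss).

Q = 0 (shut down); profit = -€169

Compute π = P·Q − TC at each output: Q=0: -169; Q=1: -173; Q=2: -176; Q=3: -183; Q=4: -199; Q=5: -228; Q=6: -285.
Profit is highest at Q = 0. Equivalently, the lowest AVC in the table is 19/2 ≈ €9.50 at Q = 2, and P = €6 falls below it — price never covers variable cost, so the firm shuts down and loses only its fixed cost.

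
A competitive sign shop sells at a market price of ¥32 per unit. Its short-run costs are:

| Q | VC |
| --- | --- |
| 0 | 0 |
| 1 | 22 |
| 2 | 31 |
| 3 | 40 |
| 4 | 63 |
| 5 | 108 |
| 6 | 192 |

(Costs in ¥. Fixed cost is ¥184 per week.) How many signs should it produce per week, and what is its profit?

Q = 4; profit = -¥119

Compute π = P·Q − TC at each output: Q=0: -184; Q=1: -174; Q=2: -151; Q=3: -128; Q=4: -119; Q=5: -132; Q=6: -184.
Profit is maximized at Q = 4. AVC there is 63/4 = ¥15.75 ≤ P, so producing beats shutting down (which would give -¥184).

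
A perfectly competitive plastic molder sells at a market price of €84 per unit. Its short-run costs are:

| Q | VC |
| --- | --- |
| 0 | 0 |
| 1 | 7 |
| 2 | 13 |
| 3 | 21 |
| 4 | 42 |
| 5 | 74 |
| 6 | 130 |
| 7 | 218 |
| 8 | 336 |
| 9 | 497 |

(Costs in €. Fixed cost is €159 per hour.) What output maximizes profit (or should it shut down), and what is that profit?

Compute π = P·Q − TC at each output: Q=0: -159; Q=1: -82; Q=2: -4; Q=3: 72; Q=4: 135; Q=5: 187; Q=6: 215; Q=7: 211; Q=8: 177; Q=9: 100.
Profit is maximized at Q = 6. AVC there is 130/6 = €21.67 ≤ P, so producing beats shutting down (which would give -€159).

Q = 6; profit = €215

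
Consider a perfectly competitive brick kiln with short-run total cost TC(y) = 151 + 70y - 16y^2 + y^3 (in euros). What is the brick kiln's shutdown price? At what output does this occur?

The firm shuts down when price falls below the minimum of average variable cost. AVC = VC/y = 70 - 16y + y^2.
At the minimum of AVC, MC = AVC. MC = 70 - 32y + 3y^2; setting MC = AVC gives 2y^2 - 16y = 0, so y = 8. min AVC = 6.
The firm shuts down for any P below €6.

€6 per unit, at y = 8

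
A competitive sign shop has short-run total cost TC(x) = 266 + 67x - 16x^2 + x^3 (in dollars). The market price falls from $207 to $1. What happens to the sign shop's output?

AVC = 67 - 16x + x^2, minimized at x = 8 where min AVC = $3. MC = 67 - 32x + 3x^2.
At P = $207 ≥ min AVC, set P = MC on the rising branch: x = 14.
At P = $1 < min AVC = $3, price no longer covers variable cost at any output, so the firm shuts down: x = 0.

Output falls from 14 to 0 (the firm shuts down)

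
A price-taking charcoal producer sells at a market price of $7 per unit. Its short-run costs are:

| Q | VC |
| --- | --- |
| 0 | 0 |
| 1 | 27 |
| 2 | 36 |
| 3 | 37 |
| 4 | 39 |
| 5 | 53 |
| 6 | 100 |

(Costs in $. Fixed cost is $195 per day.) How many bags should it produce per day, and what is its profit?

Compute π = P·Q − TC at each output: Q=0: -195; Q=1: -215; Q=2: -217; Q=3: -211; Q=4: -206; Q=5: -213; Q=6: -253.
Profit is highest at Q = 0. Equivalently, the lowest AVC in the table is 39/4 ≈ $9.75 at Q = 4, and P = $7 falls below it — price never covers variable cost, so the firm shuts down and loses only its fixed cost.

Q = 0 (shut down); profit = -$195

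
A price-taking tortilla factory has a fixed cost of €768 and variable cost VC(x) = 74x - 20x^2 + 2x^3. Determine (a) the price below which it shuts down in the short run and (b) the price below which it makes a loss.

Shutdown price = min AVC. AVC = 74 - 20x + 2x^2, with vertex at x = 5 and minimum €24.
ATC = 768/x + 74 - 20x + 2x^2. Setting dATC/dx = −768/x^2 − 20 + 4x = 0 gives x = 8 (since 4·8^3 − 20·8^2 = 768).
min ATC = 768/8 + 74 − 20·8 + 2·8^2 = €138. That is the break-even price.
For €24 ≤ P < €138 the firm produces at a loss; below €24 it shuts down.

Shutdown price = €24; break-even price = €138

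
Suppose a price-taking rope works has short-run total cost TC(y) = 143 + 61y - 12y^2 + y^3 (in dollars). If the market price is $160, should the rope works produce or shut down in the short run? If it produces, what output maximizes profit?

Variable cost is VC = 61y - 12y^2 + y^3, so AVC = VC/y = 61 - 12y + y^2 and MC = dTC/dy = 61 - 24y + 3y^2.
AVC hits its minimum where MC = AVC, at y = 6, giving min AVC = 61 - 12·6 + 6^2 = $25.
Since P = $160 ≥ min AVC = $25, price covers variable cost and the firm should produce.
P = MC gives -99 - 24y + 3y^2 = 0, with roots -3 and 11. Take the larger (rising MC): y* = 11.
Check: AVC at y = 11 is $50 ≤ P, so revenue covers variable cost.
Profit = P·y − TC = 160·11 − 693 = $1067.

Produce at y = 11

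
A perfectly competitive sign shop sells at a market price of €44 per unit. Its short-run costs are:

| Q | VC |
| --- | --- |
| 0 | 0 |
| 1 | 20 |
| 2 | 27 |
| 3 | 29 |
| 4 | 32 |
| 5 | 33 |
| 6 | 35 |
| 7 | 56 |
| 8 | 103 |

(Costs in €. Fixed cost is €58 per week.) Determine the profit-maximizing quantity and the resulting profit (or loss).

Tabulate TR − TC: Q=0: -58; Q=1: -34; Q=2: 3; Q=3: 45; Q=4: 86; Q=5: 129; Q=6: 171; Q=7: 194; Q=8: 191.
Profit is maximized at Q = 7. AVC there is 56/7 = €8 ≤ P, so producing beats shutting down (which would give -€58).

Q = 7; profit = €194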